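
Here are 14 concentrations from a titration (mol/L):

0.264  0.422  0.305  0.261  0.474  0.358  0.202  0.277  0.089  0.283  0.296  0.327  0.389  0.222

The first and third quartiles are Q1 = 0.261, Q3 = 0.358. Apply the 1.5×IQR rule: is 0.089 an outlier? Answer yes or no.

IQR = Q3 − Q1 = 0.358 − 0.261 = 0.097.
Lower fence = Q1 − 1.5·IQR = 0.261 − 0.1455 = 0.1155.
Upper fence = Q3 + 1.5·IQR = 0.358 + 0.1455 = 0.5035.
0.089 lies below the lower fence.

yes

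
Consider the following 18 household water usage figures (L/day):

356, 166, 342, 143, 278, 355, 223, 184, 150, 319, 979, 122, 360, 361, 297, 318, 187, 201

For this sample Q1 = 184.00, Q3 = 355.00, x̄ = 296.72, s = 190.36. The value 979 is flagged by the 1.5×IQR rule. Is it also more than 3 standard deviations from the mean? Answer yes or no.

z = (979 − 296.72) / 190.36 = 3.58.
|z| = 3.58 > 3.

yes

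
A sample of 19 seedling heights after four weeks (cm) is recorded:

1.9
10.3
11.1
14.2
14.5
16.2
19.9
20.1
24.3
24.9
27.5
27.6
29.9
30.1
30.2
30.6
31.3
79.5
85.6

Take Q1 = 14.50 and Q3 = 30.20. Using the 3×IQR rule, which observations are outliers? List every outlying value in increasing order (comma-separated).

IQR = Q3 − Q1 = 30.20 − 14.50 = 15.70.
Lower fence = Q1 − 3·IQR = 14.50 − 47.10 = -32.60.
Upper fence = Q3 + 3·IQR = 30.20 + 47.10 = 77.30.
79.5 > 77.30 → outlier.
85.6 > 77.30 → outlier.
All remaining values lie within [-32.60, 77.30].

79.5, 85.6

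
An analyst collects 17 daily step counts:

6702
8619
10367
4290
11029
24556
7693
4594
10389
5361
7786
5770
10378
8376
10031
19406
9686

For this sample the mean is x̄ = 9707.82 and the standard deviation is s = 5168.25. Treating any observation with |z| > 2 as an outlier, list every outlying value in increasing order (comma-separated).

24556

Cutoffs at x̄ ± 2s: 9707.82 ± 2·5168.25 = [-628.68, 20044.32].
24556: z = 2.87, |z| > 2 → outlier.
Every other value lies within [-628.68, 20044.32].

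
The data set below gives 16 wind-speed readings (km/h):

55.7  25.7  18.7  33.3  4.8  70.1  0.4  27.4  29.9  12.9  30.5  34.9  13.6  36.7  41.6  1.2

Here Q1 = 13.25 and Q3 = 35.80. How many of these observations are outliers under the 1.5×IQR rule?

1

IQR = 22.55; fences at 13.25 − 33.825 = -20.575 and 35.80 + 33.825 = 69.625.
Outside the cutoffs: 70.1.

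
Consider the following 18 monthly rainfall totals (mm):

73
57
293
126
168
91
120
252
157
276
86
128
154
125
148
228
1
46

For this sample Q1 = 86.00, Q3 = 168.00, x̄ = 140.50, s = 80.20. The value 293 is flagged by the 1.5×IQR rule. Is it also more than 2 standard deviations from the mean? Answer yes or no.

z = (293 − 140.50) / 80.20 = 1.90.
|z| = 1.90 ≤ 2.

no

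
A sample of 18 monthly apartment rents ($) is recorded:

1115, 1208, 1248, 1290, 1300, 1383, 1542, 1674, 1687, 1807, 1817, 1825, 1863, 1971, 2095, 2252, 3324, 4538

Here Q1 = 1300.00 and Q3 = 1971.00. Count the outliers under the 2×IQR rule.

IQR = 671.00; fences at 1300.00 − 1342.00 = -42.00 and 1971.00 + 1342.00 = 3313.00.
Outside the cutoffs: 3324, 4538.

2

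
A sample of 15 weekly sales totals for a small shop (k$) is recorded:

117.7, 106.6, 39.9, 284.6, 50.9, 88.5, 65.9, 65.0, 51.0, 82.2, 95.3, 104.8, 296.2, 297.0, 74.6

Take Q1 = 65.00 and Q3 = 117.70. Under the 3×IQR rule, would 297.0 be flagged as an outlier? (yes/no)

IQR = Q3 − Q1 = 117.70 − 65.00 = 52.70.
Lower fence = Q1 − 3·IQR = 65.00 − 158.10 = -93.10.
Upper fence = Q3 + 3·IQR = 117.70 + 158.10 = 275.80.
297.0 lies above the upper fence.

yes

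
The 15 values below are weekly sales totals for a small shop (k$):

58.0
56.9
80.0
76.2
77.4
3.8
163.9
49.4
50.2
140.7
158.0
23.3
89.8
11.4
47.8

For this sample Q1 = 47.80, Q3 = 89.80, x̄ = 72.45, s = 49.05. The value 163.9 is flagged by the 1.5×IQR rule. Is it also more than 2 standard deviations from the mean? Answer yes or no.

no

z = (163.9 − 72.45) / 49.05 = 1.86.
|z| = 1.86 ≤ 2.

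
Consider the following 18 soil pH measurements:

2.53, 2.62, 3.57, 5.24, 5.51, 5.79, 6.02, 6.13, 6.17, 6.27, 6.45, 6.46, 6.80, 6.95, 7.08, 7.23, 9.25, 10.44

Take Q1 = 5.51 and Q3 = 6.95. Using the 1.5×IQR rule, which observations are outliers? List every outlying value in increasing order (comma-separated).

2.53, 2.62, 9.25, 10.44

IQR = Q3 − Q1 = 6.95 − 5.51 = 1.44.
Lower fence = Q1 − 1.5·IQR = 5.51 − 2.16 = 3.35.
Upper fence = Q3 + 1.5·IQR = 6.95 + 2.16 = 9.11.
2.53 < 3.35 → outlier.
2.62 < 3.35 → outlier.
9.25 > 9.11 → outlier.
10.44 > 9.11 → outlier.
All remaining values lie within [3.35, 9.11].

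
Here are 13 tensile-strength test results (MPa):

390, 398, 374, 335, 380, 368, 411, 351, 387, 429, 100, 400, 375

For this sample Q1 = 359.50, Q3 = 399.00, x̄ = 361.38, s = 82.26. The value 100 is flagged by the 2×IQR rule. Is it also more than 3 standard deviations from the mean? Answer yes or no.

yes

z = (100 − 361.38) / 82.26 = -3.18.
|z| = 3.18 > 3.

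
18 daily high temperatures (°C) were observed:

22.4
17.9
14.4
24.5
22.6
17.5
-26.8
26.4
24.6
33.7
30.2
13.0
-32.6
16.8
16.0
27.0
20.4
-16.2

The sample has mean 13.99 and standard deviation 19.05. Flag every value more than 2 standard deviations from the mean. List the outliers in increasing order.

-32.6, -26.8

Cutoffs at x̄ ± 2s: 13.99 ± 2·19.05 = [-24.11, 52.09].
-32.6: z = -2.45, |z| > 2 → outlier.
-26.8: z = -2.14, |z| > 2 → outlier.
Every other value lies within [-24.11, 52.09].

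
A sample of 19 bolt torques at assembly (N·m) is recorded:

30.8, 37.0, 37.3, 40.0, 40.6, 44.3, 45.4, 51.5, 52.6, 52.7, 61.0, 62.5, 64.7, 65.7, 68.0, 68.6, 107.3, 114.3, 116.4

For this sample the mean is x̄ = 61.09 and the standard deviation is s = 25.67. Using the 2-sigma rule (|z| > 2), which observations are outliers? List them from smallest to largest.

114.3, 116.4

Cutoffs at x̄ ± 2s: 61.09 ± 2·25.67 = [9.75, 112.43].
114.3: z = 2.07, |z| > 2 → outlier.
116.4: z = 2.15, |z| > 2 → outlier.
Every other value lies within [9.75, 112.43].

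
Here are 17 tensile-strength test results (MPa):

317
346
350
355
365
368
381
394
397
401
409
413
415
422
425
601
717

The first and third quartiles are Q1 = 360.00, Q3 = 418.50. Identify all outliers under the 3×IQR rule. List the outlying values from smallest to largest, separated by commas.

601, 717

IQR = Q3 − Q1 = 418.50 − 360.00 = 58.50.
Lower fence = Q1 − 3·IQR = 360.00 − 175.50 = 184.50.
Upper fence = Q3 + 3·IQR = 418.50 + 175.50 = 594.00.
601 > 594.00 → outlier.
717 > 594.00 → outlier.
All remaining values lie within [184.50, 594.00].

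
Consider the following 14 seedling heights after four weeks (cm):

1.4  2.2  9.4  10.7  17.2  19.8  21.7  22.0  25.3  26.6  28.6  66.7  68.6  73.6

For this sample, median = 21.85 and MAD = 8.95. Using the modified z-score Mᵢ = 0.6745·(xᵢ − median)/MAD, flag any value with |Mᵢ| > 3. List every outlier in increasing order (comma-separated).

66.7, 68.6, 73.6

|Mᵢ| > 3 ⇔ |xᵢ − 21.85| > 3·8.95/0.6745 = 39.81.
So outliers lie outside [-17.96, 61.66].
66.7: M = 3.38 → outlier.
68.6: M = 3.52 → outlier.
73.6: M = 3.90 → outlier.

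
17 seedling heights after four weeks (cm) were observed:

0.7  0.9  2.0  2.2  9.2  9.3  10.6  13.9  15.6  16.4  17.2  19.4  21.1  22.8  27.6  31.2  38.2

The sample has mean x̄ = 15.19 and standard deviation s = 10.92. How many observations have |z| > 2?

Cutoffs: x̄ ± 2s = [-6.65, 37.03].
Outside the cutoffs: 38.2.

1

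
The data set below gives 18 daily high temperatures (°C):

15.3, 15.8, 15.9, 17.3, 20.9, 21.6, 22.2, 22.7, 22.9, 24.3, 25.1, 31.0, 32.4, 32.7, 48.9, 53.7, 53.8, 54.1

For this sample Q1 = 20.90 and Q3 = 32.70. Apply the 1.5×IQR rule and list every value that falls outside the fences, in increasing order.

53.7, 53.8, 54.1

IQR = Q3 − Q1 = 32.70 − 20.90 = 11.80.
Lower fence = Q1 − 1.5·IQR = 20.90 − 17.70 = 3.20.
Upper fence = Q3 + 1.5·IQR = 32.70 + 17.70 = 50.40.
53.7 > 50.40 → outlier.
53.8 > 50.40 → outlier.
54.1 > 50.40 → outlier.
All remaining values lie within [3.20, 50.40].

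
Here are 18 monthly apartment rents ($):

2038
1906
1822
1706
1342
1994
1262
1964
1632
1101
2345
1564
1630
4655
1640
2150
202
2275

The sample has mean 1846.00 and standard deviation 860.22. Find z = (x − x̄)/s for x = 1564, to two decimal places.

z = (1564 − 1846.00) / 860.22 = -0.33.

-0.33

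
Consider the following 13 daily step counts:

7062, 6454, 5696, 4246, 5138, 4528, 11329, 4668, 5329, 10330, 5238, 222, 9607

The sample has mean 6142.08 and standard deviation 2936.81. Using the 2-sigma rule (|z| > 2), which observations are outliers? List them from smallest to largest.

Cutoffs at x̄ ± 2s: 6142.08 ± 2·2936.81 = [268.46, 12015.70].
222: z = -2.02, |z| > 2 → outlier.
Every other value lies within [268.46, 12015.70].

222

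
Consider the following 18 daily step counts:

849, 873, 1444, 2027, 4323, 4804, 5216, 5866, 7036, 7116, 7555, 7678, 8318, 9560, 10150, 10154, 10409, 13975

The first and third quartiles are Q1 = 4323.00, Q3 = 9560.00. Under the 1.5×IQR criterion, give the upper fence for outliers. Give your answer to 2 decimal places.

17415.50

IQR = Q3 − Q1 = 9560.00 − 4323.00 = 5237.00.
Lower fence = Q1 − 1.5·IQR = 4323.00 − 7855.50 = -3532.50.
Upper fence = Q3 + 1.5·IQR = 9560.00 + 7855.50 = 17415.50.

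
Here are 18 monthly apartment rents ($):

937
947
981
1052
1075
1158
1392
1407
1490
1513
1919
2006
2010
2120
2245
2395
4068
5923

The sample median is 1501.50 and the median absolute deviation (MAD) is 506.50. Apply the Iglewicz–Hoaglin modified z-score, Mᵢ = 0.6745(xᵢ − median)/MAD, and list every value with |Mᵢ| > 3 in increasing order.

4068, 5923

|Mᵢ| > 3 ⇔ |xᵢ − 1501.50| > 3·506.50/0.6745 = 2252.78.
So outliers lie outside [-751.28, 3754.28].
4068: M = 3.42 → outlier.
5923: M = 5.89 → outlier.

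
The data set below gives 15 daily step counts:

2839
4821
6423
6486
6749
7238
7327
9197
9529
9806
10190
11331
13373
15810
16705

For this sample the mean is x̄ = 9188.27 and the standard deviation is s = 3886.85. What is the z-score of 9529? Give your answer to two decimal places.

z = (9529 − 9188.27) / 3886.85 = 0.09.

0.09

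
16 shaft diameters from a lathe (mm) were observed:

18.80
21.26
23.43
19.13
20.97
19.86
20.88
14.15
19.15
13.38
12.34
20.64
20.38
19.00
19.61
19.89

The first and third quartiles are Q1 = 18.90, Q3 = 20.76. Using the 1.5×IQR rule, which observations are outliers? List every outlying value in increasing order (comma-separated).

IQR = Q3 − Q1 = 20.76 − 18.90 = 1.86.
Lower fence = Q1 − 1.5·IQR = 18.90 − 2.79 = 16.11.
Upper fence = Q3 + 1.5·IQR = 20.76 + 2.79 = 23.55.
12.34 < 16.11 → outlier.
13.38 < 16.11 → outlier.
14.15 < 16.11 → outlier.
All remaining values lie within [16.11, 23.55].

12.34, 13.38, 14.15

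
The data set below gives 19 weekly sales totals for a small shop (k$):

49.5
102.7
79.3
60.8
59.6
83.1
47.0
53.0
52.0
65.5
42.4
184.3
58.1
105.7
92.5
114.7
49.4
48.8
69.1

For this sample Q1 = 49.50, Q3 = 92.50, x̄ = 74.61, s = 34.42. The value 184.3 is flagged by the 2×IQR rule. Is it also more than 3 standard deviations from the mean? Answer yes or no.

yes

z = (184.3 − 74.61) / 34.42 = 3.19.
|z| = 3.19 > 3.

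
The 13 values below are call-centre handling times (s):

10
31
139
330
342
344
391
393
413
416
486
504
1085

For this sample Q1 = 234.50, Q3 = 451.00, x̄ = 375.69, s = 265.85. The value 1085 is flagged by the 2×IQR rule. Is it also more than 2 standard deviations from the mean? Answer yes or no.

yes

z = (1085 − 375.69) / 265.85 = 2.67.
|z| = 2.67 > 2.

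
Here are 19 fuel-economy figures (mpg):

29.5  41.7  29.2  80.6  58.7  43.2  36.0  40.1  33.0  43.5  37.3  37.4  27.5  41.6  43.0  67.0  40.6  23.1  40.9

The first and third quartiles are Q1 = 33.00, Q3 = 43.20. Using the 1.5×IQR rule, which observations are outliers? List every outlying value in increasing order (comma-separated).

58.7, 67.0, 80.6

IQR = Q3 − Q1 = 43.20 − 33.00 = 10.20.
Lower fence = Q1 − 1.5·IQR = 33.00 − 15.30 = 17.70.
Upper fence = Q3 + 1.5·IQR = 43.20 + 15.30 = 58.50.
58.7 > 58.50 → outlier.
67.0 > 58.50 → outlier.
80.6 > 58.50 → outlier.
All remaining values lie within [17.70, 58.50].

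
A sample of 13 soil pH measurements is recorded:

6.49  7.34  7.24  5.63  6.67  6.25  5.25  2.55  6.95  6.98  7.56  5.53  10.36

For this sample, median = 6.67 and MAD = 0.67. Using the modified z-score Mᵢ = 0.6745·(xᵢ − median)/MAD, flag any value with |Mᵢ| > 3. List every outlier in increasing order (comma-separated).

|Mᵢ| > 3 ⇔ |xᵢ − 6.67| > 3·0.67/0.6745 = 2.98.
So outliers lie outside [3.69, 9.65].
2.55: M = -4.15 → outlier.
10.36: M = 3.71 → outlier.

2.55, 10.36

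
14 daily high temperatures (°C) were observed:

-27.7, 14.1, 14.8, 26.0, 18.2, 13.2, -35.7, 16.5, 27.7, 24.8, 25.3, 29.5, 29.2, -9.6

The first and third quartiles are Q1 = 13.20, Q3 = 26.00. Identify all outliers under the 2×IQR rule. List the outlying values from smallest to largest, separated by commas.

-35.7, -27.7

IQR = Q3 − Q1 = 26.00 − 13.20 = 12.80.
Lower fence = Q1 − 2·IQR = 13.20 − 25.60 = -12.40.
Upper fence = Q3 + 2·IQR = 26.00 + 25.60 = 51.60.
-35.7 < -12.40 → outlier.
-27.7 < -12.40 → outlier.
All remaining values lie within [-12.40, 51.60].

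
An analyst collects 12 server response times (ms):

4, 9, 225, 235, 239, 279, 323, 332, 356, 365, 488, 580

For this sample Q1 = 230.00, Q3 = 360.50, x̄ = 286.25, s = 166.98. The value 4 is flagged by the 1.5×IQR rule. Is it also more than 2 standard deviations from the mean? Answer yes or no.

no

z = (4 − 286.25) / 166.98 = -1.69.
|z| = 1.69 ≤ 2.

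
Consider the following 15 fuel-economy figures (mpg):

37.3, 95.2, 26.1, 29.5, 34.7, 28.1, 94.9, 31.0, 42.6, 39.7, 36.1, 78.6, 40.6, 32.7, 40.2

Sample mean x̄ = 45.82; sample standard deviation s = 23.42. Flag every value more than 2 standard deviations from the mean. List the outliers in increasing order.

Cutoffs at x̄ ± 2s: 45.82 ± 2·23.42 = [-1.02, 92.66].
94.9: z = 2.10, |z| > 2 → outlier.
95.2: z = 2.11, |z| > 2 → outlier.
Every other value lies within [-1.02, 92.66].

94.9, 95.2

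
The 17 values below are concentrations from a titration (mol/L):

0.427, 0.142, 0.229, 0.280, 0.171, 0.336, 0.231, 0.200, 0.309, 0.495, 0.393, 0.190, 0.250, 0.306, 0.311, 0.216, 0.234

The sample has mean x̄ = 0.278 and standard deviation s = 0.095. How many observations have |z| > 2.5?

0

Cutoffs: x̄ ± 2.5s = [0.0405, 0.5155].
Every value lies within the cutoffs.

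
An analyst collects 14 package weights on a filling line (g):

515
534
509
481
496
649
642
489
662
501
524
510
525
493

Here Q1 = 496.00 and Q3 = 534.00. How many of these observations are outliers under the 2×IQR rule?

IQR = 38.00; fences at 496.00 − 76.00 = 420.00 and 534.00 + 76.00 = 610.00.
Outside the cutoffs: 642, 649, 662.

3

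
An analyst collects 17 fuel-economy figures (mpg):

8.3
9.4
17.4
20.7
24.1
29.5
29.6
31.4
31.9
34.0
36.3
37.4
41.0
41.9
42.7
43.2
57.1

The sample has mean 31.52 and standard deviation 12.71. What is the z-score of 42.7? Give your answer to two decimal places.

z = (42.7 − 31.52) / 12.71 = 0.88.

0.88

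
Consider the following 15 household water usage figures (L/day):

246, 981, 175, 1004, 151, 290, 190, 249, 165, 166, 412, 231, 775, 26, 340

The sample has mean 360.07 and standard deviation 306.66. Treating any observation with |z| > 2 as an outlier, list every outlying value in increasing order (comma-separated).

Cutoffs at x̄ ± 2s: 360.07 ± 2·306.66 = [-253.25, 973.39].
981: z = 2.02, |z| > 2 → outlier.
1004: z = 2.10, |z| > 2 → outlier.
Every other value lies within [-253.25, 973.39].

981, 1004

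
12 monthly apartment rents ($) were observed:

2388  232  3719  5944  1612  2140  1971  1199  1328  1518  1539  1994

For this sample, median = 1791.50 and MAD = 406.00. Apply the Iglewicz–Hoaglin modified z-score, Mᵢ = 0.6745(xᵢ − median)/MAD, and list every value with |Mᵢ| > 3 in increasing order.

3719, 5944

|Mᵢ| > 3 ⇔ |xᵢ − 1791.50| > 3·406.00/0.6745 = 1805.78.
So outliers lie outside [-14.28, 3597.28].
3719: M = 3.20 → outlier.
5944: M = 6.90 → outlier.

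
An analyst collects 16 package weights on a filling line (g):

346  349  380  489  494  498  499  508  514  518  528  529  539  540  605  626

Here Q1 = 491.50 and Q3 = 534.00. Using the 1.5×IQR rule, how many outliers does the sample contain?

IQR = 42.50; fences at 491.50 − 63.75 = 427.75 and 534.00 + 63.75 = 597.75.
Outside the cutoffs: 346, 349, 380, 605, 626.

5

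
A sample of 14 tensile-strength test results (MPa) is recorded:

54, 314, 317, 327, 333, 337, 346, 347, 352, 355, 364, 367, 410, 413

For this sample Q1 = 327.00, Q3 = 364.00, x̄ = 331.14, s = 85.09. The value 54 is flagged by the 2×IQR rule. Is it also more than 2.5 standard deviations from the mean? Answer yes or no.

yes

z = (54 − 331.14) / 85.09 = -3.26.
|z| = 3.26 > 2.5.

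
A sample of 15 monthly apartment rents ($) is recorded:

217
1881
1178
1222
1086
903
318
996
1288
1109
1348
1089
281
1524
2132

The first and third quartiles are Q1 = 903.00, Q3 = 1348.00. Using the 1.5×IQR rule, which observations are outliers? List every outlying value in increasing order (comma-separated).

217, 2132

IQR = Q3 − Q1 = 1348.00 − 903.00 = 445.00.
Lower fence = Q1 − 1.5·IQR = 903.00 − 667.50 = 235.50.
Upper fence = Q3 + 1.5·IQR = 1348.00 + 667.50 = 2015.50.
217 < 235.50 → outlier.
2132 > 2015.50 → outlier.
All remaining values lie within [235.50, 2015.50].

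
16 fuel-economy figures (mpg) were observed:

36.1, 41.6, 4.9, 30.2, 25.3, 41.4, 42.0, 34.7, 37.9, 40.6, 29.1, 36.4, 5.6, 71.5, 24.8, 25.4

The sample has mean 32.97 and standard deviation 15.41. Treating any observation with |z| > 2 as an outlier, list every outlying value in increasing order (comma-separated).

Cutoffs at x̄ ± 2s: 32.97 ± 2·15.41 = [2.15, 63.79].
71.5: z = 2.50, |z| > 2 → outlier.
Every other value lies within [2.15, 63.79].

71.5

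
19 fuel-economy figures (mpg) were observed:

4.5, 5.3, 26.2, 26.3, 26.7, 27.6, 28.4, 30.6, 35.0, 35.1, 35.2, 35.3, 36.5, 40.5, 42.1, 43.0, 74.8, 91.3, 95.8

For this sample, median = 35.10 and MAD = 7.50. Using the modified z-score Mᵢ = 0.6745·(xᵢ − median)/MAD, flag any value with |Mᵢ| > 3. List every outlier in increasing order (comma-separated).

|Mᵢ| > 3 ⇔ |xᵢ − 35.10| > 3·7.50/0.6745 = 33.36.
So outliers lie outside [1.74, 68.46].
74.8: M = 3.57 → outlier.
91.3: M = 5.05 → outlier.
95.8: M = 5.46 → outlier.

74.8, 91.3, 95.8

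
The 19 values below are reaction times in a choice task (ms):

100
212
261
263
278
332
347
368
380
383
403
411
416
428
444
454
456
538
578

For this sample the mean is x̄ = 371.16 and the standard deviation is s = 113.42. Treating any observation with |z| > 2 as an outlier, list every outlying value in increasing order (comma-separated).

Cutoffs at x̄ ± 2s: 371.16 ± 2·113.42 = [144.32, 598.00].
100: z = -2.39, |z| > 2 → outlier.
Every other value lies within [144.32, 598.00].

100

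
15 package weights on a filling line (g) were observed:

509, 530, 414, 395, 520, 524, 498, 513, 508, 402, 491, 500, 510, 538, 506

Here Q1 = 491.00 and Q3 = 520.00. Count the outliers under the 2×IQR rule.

3

IQR = 29.00; fences at 491.00 − 58.00 = 433.00 and 520.00 + 58.00 = 578.00.
Outside the cutoffs: 395, 402, 414.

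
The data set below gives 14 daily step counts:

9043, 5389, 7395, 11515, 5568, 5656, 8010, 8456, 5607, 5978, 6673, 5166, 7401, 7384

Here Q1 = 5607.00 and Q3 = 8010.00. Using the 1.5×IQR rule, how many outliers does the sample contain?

0

IQR = 2403.00; fences at 5607.00 − 3604.50 = 2002.50 and 8010.00 + 3604.50 = 11614.50.
Every value lies within the cutoffs.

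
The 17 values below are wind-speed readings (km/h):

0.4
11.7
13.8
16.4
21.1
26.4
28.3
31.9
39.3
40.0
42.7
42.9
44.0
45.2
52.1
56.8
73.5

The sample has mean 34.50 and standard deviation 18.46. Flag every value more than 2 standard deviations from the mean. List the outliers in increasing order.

73.5

Cutoffs at x̄ ± 2s: 34.50 ± 2·18.46 = [-2.42, 71.42].
73.5: z = 2.11, |z| > 2 → outlier.
Every other value lies within [-2.42, 71.42].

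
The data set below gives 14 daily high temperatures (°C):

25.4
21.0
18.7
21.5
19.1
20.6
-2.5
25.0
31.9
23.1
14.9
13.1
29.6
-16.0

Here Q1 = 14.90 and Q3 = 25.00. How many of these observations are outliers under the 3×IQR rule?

IQR = 10.10; fences at 14.90 − 30.30 = -15.40 and 25.00 + 30.30 = 55.30.
Outside the cutoffs: -16.0.

1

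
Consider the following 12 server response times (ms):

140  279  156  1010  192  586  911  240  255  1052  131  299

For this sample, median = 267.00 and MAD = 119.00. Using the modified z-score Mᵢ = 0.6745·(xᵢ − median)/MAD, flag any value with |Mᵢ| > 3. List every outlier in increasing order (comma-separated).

|Mᵢ| > 3 ⇔ |xᵢ − 267.00| > 3·119.00/0.6745 = 529.28.
So outliers lie outside [-262.28, 796.28].
911: M = 3.65 → outlier.
1010: M = 4.21 → outlier.
1052: M = 4.45 → outlier.

911, 1010, 1052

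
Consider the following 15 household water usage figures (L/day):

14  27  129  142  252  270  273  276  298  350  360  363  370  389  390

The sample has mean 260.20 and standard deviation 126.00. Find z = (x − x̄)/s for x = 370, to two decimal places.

0.87

z = (370 − 260.20) / 126.00 = 0.87.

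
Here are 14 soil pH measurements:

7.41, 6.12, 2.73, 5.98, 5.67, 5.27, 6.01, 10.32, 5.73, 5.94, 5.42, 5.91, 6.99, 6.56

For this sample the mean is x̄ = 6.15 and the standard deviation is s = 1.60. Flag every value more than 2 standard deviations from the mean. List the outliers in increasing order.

Cutoffs at x̄ ± 2s: 6.15 ± 2·1.60 = [2.95, 9.35].
2.73: z = -2.14, |z| > 2 → outlier.
10.32: z = 2.61, |z| > 2 → outlier.
Every other value lies within [2.95, 9.35].

2.73, 10.32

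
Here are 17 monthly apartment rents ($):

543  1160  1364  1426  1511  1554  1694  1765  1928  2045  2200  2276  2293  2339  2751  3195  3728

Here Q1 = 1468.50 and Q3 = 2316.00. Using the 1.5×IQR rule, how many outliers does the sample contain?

IQR = 847.50; fences at 1468.50 − 1271.25 = 197.25 and 2316.00 + 1271.25 = 3587.25.
Outside the cutoffs: 3728.

1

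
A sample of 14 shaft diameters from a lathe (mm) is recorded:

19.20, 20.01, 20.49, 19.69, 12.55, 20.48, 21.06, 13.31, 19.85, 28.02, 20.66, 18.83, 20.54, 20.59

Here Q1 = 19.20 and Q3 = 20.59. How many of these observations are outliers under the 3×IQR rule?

IQR = 1.39; fences at 19.20 − 4.17 = 15.03 and 20.59 + 4.17 = 24.76.
Outside the cutoffs: 12.55, 13.31, 28.02.

3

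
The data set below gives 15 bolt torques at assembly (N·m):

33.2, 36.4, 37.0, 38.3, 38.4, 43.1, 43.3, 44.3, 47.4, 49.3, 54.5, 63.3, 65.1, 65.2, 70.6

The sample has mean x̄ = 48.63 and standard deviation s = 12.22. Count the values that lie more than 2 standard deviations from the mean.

Cutoffs: x̄ ± 2s = [24.19, 73.07].
Every value lies within the cutoffs.

0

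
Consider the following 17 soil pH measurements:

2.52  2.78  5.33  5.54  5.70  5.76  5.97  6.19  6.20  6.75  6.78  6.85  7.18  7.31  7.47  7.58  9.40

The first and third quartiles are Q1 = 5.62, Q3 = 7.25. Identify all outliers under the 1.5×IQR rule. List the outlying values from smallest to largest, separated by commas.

IQR = Q3 − Q1 = 7.25 − 5.62 = 1.63.
Lower fence = Q1 − 1.5·IQR = 5.62 − 2.445 = 3.175.
Upper fence = Q3 + 1.5·IQR = 7.25 + 2.445 = 9.695.
2.52 < 3.175 → outlier.
2.78 < 3.175 → outlier.
All remaining values lie within [3.175, 9.695].

2.52, 2.78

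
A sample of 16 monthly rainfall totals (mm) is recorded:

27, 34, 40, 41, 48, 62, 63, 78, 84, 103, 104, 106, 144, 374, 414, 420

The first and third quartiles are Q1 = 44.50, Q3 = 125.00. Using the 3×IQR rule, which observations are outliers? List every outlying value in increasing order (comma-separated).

374, 414, 420

IQR = Q3 − Q1 = 125.00 − 44.50 = 80.50.
Lower fence = Q1 − 3·IQR = 44.50 − 241.50 = -197.00.
Upper fence = Q3 + 3·IQR = 125.00 + 241.50 = 366.50.
374 > 366.50 → outlier.
414 > 366.50 → outlier.
420 > 366.50 → outlier.
All remaining values lie within [-197.00, 366.50].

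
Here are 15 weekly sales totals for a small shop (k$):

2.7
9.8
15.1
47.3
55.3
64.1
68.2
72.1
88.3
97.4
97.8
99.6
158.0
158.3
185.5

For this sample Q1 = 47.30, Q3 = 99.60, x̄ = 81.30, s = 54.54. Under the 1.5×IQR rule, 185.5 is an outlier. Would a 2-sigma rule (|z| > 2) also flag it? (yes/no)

no

z = (185.5 − 81.30) / 54.54 = 1.91.
|z| = 1.91 ≤ 2.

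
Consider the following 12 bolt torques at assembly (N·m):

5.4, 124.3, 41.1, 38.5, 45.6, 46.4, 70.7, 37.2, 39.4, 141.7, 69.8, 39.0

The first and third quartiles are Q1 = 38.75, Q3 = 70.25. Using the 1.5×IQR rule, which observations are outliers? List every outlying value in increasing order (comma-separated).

IQR = Q3 − Q1 = 70.25 − 38.75 = 31.50.
Lower fence = Q1 − 1.5·IQR = 38.75 − 47.25 = -8.50.
Upper fence = Q3 + 1.5·IQR = 70.25 + 47.25 = 117.50.
124.3 > 117.50 → outlier.
141.7 > 117.50 → outlier.
All remaining values lie within [-8.50, 117.50].

124.3, 141.7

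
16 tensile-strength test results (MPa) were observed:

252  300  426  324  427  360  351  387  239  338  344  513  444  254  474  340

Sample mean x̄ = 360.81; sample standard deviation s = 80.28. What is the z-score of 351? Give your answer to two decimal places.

z = (351 − 360.81) / 80.28 = -0.12.

-0.12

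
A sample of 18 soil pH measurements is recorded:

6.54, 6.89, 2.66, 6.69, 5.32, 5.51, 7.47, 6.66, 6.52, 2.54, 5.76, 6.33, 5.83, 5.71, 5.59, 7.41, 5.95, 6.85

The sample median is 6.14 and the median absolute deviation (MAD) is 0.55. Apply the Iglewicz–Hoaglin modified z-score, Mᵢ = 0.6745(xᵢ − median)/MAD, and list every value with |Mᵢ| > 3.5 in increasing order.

|Mᵢ| > 3.5 ⇔ |xᵢ − 6.14| > 3.5·0.55/0.6745 = 2.85.
So outliers lie outside [3.29, 8.99].
2.54: M = -4.41 → outlier.
2.66: M = -4.27 → outlier.

2.54, 2.66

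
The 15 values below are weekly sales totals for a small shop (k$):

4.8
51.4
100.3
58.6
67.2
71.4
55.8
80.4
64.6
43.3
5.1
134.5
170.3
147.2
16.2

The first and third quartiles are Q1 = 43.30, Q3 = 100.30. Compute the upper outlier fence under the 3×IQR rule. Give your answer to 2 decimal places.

IQR = Q3 − Q1 = 100.30 − 43.30 = 57.00.
Lower fence = Q1 − 3·IQR = 43.30 − 171.00 = -127.70.
Upper fence = Q3 + 3·IQR = 100.30 + 171.00 = 271.30.

271.30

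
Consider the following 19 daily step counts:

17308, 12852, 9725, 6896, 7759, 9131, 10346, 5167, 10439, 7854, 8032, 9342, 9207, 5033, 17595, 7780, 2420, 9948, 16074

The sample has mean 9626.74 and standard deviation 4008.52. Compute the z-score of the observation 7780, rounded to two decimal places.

-0.46

z = (7780 − 9626.74) / 4008.52 = -0.46.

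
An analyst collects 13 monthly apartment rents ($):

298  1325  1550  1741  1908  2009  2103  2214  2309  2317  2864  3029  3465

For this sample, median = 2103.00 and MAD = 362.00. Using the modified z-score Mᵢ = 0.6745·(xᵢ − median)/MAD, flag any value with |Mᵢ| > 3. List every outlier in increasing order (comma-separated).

|Mᵢ| > 3 ⇔ |xᵢ − 2103.00| > 3·362.00/0.6745 = 1610.08.
So outliers lie outside [492.92, 3713.08].
298: M = -3.36 → outlier.

298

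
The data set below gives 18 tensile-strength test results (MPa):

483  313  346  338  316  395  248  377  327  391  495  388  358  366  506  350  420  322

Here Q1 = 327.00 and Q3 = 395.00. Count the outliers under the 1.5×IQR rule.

1

IQR = 68.00; fences at 327.00 − 102.00 = 225.00 and 395.00 + 102.00 = 497.00.
Outside the cutoffs: 506.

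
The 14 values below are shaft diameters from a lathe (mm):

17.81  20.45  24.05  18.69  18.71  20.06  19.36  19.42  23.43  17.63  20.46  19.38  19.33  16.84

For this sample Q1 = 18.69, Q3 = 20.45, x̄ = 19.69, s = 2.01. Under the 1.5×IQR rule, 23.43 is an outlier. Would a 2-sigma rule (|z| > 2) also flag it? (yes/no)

z = (23.43 − 19.69) / 2.01 = 1.86.
|z| = 1.86 ≤ 2.

no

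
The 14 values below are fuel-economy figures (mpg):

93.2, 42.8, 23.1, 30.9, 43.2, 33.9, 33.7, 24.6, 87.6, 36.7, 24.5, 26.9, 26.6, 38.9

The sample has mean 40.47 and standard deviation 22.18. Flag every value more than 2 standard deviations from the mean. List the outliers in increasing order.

87.6, 93.2

Cutoffs at x̄ ± 2s: 40.47 ± 2·22.18 = [-3.89, 84.83].
87.6: z = 2.12, |z| > 2 → outlier.
93.2: z = 2.38, |z| > 2 → outlier.
Every other value lies within [-3.89, 84.83].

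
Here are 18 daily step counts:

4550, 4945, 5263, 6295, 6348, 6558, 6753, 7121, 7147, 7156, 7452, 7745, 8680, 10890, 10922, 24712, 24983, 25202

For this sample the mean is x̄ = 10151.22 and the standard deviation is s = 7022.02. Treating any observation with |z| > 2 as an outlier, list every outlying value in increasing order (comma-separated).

24712, 24983, 25202

Cutoffs at x̄ ± 2s: 10151.22 ± 2·7022.02 = [-3892.82, 24195.26].
24712: z = 2.07, |z| > 2 → outlier.
24983: z = 2.11, |z| > 2 → outlier.
25202: z = 2.14, |z| > 2 → outlier.
Every other value lies within [-3892.82, 24195.26].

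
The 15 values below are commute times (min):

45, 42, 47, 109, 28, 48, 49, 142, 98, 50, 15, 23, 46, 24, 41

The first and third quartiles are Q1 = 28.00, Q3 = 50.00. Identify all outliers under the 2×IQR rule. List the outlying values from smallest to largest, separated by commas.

98, 109, 142

IQR = Q3 − Q1 = 50.00 − 28.00 = 22.00.
Lower fence = Q1 − 2·IQR = 28.00 − 44.00 = -16.00.
Upper fence = Q3 + 2·IQR = 50.00 + 44.00 = 94.00.
98 > 94.00 → outlier.
109 > 94.00 → outlier.
142 > 94.00 → outlier.
All remaining values lie within [-16.00, 94.00].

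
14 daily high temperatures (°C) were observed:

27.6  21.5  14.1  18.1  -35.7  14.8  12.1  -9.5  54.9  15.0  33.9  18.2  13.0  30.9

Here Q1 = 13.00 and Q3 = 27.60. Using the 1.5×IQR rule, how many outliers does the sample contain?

IQR = 14.60; fences at 13.00 − 21.90 = -8.90 and 27.60 + 21.90 = 49.50.
Outside the cutoffs: -35.7, -9.5, 54.9.

3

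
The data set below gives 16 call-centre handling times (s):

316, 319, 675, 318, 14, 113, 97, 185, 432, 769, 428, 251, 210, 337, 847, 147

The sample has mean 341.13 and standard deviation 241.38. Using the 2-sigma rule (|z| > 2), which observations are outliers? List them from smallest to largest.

Cutoffs at x̄ ± 2s: 341.13 ± 2·241.38 = [-141.63, 823.89].
847: z = 2.10, |z| > 2 → outlier.
Every other value lies within [-141.63, 823.89].

847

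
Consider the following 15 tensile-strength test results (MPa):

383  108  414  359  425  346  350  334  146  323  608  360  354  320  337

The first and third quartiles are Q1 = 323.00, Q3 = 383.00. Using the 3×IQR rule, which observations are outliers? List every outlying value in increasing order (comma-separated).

108, 608

IQR = Q3 − Q1 = 383.00 − 323.00 = 60.00.
Lower fence = Q1 − 3·IQR = 323.00 − 180.00 = 143.00.
Upper fence = Q3 + 3·IQR = 383.00 + 180.00 = 563.00.
108 < 143.00 → outlier.
608 > 563.00 → outlier.
All remaining values lie within [143.00, 563.00].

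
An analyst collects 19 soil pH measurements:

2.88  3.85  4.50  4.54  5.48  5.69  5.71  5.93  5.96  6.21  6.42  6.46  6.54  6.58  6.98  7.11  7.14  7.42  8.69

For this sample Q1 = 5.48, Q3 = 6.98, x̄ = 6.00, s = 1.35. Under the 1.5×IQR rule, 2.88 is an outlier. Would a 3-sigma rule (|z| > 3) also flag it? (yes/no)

z = (2.88 − 6.00) / 1.35 = -2.31.
|z| = 2.31 ≤ 3.

no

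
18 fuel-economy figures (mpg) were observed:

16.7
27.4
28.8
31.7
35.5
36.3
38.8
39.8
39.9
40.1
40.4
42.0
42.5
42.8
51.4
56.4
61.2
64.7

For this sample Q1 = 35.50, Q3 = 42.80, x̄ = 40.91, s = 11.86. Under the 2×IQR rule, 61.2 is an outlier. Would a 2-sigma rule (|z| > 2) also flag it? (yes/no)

z = (61.2 − 40.91) / 11.86 = 1.71.
|z| = 1.71 ≤ 2.

no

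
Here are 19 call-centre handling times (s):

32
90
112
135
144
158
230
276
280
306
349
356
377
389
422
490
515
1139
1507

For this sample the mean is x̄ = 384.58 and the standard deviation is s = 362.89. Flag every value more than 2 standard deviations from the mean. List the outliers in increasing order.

1139, 1507

Cutoffs at x̄ ± 2s: 384.58 ± 2·362.89 = [-341.20, 1110.36].
1139: z = 2.08, |z| > 2 → outlier.
1507: z = 3.09, |z| > 2 → outlier.
Every other value lies within [-341.20, 1110.36].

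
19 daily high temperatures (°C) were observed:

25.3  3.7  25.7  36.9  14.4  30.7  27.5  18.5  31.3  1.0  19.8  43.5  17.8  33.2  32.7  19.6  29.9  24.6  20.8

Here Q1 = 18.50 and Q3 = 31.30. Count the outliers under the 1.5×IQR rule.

0

IQR = 12.80; fences at 18.50 − 19.20 = -0.70 and 31.30 + 19.20 = 50.50.
Every value lies within the cutoffs.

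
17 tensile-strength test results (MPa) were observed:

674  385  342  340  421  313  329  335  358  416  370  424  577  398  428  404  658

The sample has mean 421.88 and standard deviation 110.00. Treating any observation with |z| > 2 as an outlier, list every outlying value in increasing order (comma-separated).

658, 674

Cutoffs at x̄ ± 2s: 421.88 ± 2·110.00 = [201.88, 641.88].
658: z = 2.15, |z| > 2 → outlier.
674: z = 2.29, |z| > 2 → outlier.
Every other value lies within [201.88, 641.88].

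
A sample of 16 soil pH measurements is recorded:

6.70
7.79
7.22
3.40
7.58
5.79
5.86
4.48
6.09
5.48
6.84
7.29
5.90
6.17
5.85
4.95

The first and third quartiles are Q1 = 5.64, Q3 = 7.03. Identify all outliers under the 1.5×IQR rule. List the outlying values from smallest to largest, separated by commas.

IQR = Q3 − Q1 = 7.03 − 5.64 = 1.39.
Lower fence = Q1 − 1.5·IQR = 5.64 − 2.085 = 3.555.
Upper fence = Q3 + 1.5·IQR = 7.03 + 2.085 = 9.115.
3.40 < 3.555 → outlier.
All remaining values lie within [3.555, 9.115].

3.40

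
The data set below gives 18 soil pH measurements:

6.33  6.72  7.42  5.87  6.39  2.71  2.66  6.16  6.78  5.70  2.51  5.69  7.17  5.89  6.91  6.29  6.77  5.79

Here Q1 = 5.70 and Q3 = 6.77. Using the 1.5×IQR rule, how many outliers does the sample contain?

IQR = 1.07; fences at 5.70 − 1.605 = 4.095 and 6.77 + 1.605 = 8.375.
Outside the cutoffs: 2.51, 2.66, 2.71.

3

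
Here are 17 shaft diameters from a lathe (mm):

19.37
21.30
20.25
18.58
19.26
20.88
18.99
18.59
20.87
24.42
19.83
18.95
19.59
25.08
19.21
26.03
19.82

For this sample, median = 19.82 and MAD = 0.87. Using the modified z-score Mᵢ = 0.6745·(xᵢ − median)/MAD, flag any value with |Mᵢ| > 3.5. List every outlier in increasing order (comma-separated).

24.42, 25.08, 26.03

|Mᵢ| > 3.5 ⇔ |xᵢ − 19.82| > 3.5·0.87/0.6745 = 4.51.
So outliers lie outside [15.31, 24.33].
24.42: M = 3.57 → outlier.
25.08: M = 4.08 → outlier.
26.03: M = 4.81 → outlier.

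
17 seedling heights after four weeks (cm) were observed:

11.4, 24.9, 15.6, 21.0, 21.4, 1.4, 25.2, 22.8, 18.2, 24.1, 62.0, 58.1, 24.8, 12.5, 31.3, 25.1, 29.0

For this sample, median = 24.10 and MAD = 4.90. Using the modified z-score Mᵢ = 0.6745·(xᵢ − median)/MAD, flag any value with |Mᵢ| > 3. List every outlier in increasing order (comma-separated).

|Mᵢ| > 3 ⇔ |xᵢ − 24.10| > 3·4.90/0.6745 = 21.79.
So outliers lie outside [2.31, 45.89].
1.4: M = -3.12 → outlier.
58.1: M = 4.68 → outlier.
62.0: M = 5.22 → outlier.

1.4, 58.1, 62.0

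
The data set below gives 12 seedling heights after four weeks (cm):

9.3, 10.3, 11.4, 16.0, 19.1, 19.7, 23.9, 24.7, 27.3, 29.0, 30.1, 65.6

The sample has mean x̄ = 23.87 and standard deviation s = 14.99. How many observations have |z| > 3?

Cutoffs: x̄ ± 3s = [-21.10, 68.84].
Every value lies within the cutoffs.

0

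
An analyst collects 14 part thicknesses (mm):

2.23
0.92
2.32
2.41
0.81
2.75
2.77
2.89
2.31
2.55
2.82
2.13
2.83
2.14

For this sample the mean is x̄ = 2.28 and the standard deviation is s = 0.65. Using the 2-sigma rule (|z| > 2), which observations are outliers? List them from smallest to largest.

0.81, 0.92

Cutoffs at x̄ ± 2s: 2.28 ± 2·0.65 = [0.98, 3.58].
0.81: z = -2.26, |z| > 2 → outlier.
0.92: z = -2.09, |z| > 2 → outlier.
Every other value lies within [0.98, 3.58].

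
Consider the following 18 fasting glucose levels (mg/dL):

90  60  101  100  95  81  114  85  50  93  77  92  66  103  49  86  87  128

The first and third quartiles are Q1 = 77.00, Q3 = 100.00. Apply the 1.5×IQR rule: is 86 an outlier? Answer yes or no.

IQR = Q3 − Q1 = 100.00 − 77.00 = 23.00.
Lower fence = Q1 − 1.5·IQR = 77.00 − 34.50 = 42.50.
Upper fence = Q3 + 1.5·IQR = 100.00 + 34.50 = 134.50.
86 lies within [42.50, 134.50].

no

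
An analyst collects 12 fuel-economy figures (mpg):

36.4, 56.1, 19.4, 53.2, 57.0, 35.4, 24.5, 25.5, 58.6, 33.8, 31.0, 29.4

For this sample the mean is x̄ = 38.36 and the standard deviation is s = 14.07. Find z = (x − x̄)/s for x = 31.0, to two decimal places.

z = (31.0 − 38.36) / 14.07 = -0.52.

-0.52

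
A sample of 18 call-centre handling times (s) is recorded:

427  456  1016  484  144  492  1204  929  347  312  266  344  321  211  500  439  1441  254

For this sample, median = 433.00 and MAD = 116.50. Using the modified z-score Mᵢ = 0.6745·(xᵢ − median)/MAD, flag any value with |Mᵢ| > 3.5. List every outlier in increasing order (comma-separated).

|Mᵢ| > 3.5 ⇔ |xᵢ − 433.00| > 3.5·116.50/0.6745 = 604.52.
So outliers lie outside [-171.52, 1037.52].
1204: M = 4.46 → outlier.
1441: M = 5.84 → outlier.

1204, 1441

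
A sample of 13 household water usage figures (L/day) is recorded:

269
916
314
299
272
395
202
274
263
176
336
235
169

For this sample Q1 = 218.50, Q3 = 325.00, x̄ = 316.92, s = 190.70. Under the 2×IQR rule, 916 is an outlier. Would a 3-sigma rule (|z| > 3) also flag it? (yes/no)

yes

z = (916 − 316.92) / 190.70 = 3.14.
|z| = 3.14 > 3.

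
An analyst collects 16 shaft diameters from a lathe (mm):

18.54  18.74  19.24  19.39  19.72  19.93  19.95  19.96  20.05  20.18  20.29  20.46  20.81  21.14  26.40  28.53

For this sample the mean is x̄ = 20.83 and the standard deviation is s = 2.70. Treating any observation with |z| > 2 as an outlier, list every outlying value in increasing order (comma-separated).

26.40, 28.53

Cutoffs at x̄ ± 2s: 20.83 ± 2·2.70 = [15.43, 26.23].
26.40: z = 2.06, |z| > 2 → outlier.
28.53: z = 2.85, |z| > 2 → outlier.
Every other value lies within [15.43, 26.23].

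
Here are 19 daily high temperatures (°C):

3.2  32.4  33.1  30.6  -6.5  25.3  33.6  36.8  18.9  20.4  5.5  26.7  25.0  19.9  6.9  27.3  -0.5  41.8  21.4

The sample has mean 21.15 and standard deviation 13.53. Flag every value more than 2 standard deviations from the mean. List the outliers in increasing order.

-6.5

Cutoffs at x̄ ± 2s: 21.15 ± 2·13.53 = [-5.91, 48.21].
-6.5: z = -2.04, |z| > 2 → outlier.
Every other value lies within [-5.91, 48.21].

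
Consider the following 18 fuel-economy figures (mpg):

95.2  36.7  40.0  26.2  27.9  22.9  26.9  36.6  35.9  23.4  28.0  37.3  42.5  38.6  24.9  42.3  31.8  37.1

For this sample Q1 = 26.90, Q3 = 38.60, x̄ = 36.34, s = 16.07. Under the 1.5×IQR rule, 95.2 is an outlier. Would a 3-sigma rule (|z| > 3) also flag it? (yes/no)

yes

z = (95.2 − 36.34) / 16.07 = 3.66.
|z| = 3.66 > 3.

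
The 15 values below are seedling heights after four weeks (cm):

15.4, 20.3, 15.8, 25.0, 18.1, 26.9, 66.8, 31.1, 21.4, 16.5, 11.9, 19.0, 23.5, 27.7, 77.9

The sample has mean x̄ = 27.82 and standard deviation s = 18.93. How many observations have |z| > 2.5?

Cutoffs: x̄ ± 2.5s = [-19.505, 75.145].
Outside the cutoffs: 77.9.

1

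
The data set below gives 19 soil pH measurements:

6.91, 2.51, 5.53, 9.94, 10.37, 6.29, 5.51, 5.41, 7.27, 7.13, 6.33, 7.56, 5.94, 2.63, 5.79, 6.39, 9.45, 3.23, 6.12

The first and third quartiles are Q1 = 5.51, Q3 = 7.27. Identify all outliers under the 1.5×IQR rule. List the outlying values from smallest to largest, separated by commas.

IQR = Q3 − Q1 = 7.27 − 5.51 = 1.76.
Lower fence = Q1 − 1.5·IQR = 5.51 − 2.64 = 2.87.
Upper fence = Q3 + 1.5·IQR = 7.27 + 2.64 = 9.91.
2.51 < 2.87 → outlier.
2.63 < 2.87 → outlier.
9.94 > 9.91 → outlier.
10.37 > 9.91 → outlier.
All remaining values lie within [2.87, 9.91].

2.51, 2.63, 9.94, 10.37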